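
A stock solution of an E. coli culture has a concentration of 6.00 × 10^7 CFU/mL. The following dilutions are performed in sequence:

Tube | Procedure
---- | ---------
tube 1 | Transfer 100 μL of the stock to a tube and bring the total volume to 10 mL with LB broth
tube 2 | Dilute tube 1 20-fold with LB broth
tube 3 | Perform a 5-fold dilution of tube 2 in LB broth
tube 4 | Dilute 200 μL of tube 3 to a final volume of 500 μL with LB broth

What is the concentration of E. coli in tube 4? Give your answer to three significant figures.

2.40 × 10^3 CFU/mL

Step 1: 100 μL brought to 10 mL → factor 10000/100 = 100
Step 2: 20-fold → factor 20
Step 3: 5-fold → factor 5
Step 4: 200 μL brought to 500 μL → factor 500/200 = 2.5
Overall dilution factor = 100 × 20 × 5 × 2.5 = 25000
Final = 6.00 × 10^7 CFU/mL / 25000 = 2.40 × 10^3 CFU/mL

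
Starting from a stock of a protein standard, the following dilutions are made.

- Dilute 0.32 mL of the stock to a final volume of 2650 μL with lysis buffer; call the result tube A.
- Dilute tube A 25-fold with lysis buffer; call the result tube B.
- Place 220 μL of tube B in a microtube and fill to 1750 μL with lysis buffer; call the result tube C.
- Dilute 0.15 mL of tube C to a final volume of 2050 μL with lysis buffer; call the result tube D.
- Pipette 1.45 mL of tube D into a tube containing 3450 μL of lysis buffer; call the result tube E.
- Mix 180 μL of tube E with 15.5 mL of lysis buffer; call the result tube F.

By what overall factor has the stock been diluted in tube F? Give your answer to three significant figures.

Step 1: 0.32 mL brought to 2650 μL → factor 2.65/0.32 = 8.2812
Step 2: 25-fold → factor 25
Step 3: 220 μL brought to 1750 μL → factor 1750/220 = 7.9545
Step 4: 0.15 mL brought to 2050 μL → factor 2.05/0.15 = 13.667
Step 5: 1.45 mL + 3450 μL = 4.9 mL total → factor 4.9/1.45 = 3.3793
Step 6: 180 μL + 15.5 mL = 15680 μL total → factor 15680/180 = 87.111
Overall dilution factor = 8.2812 × 25 × 7.9545 × 13.667 × 3.3793 × 87.111 = 6.6255 × 10^6

6.63 × 10^6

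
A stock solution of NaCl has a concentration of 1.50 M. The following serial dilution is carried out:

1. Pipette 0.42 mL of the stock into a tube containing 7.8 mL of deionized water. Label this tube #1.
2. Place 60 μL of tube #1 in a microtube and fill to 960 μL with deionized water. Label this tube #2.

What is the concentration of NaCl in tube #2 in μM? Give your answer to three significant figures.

4.79 × 10^3 μM

Step 1: 0.42 mL + 7.8 mL = 8.22 mL total → factor 8.22/0.42 = 19.571
Step 2: 60 μL brought to 960 μL → factor 960/60 = 16
Overall dilution factor = 19.571 × 16 = 313.14
Final = 1.50 M / 313.14 = 0.004790 M = 4.79 × 10^3 μM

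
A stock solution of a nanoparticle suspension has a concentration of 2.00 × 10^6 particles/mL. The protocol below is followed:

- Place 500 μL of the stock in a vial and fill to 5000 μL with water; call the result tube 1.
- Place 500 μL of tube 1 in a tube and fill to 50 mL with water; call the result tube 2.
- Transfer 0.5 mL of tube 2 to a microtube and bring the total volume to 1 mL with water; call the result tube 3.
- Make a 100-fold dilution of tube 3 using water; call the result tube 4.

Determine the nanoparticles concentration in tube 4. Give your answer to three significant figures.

Step 1: 500 μL brought to 5000 μL → factor 5000/500 = 10
Step 2: 500 μL brought to 50 mL → factor 50000/500 = 100
Step 3: 0.5 mL brought to 1 mL → factor 1/0.5 = 2
Step 4: 100-fold → factor 100
Overall dilution factor = 10 × 100 × 2 × 100 = 2 × 10^5
Final = 2.00 × 10^6 particles/mL / 2 × 10^5 = 10.0 particles/mL

10.0 particles/mL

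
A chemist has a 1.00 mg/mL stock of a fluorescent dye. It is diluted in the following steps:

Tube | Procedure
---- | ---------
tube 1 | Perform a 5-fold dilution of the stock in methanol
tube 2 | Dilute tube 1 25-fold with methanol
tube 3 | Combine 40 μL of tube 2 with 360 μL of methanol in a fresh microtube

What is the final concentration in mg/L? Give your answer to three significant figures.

0.800 mg/L

Step 1: 5-fold → factor 5
Step 2: 25-fold → factor 25
Step 3: 40 μL + 360 μL = 400 μL total → factor 400/40 = 10
Overall dilution factor = 5 × 25 × 10 = 1250
Final = 1.00 mg/mL / 1250 = 0.0008000 mg/mL = 0.800 mg/L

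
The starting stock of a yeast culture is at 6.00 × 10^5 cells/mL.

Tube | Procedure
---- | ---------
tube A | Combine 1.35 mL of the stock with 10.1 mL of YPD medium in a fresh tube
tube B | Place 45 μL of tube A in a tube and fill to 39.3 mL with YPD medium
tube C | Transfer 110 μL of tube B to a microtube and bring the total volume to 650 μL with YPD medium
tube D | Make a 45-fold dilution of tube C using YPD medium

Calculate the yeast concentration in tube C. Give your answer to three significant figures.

Step 1: 1.35 mL + 10.1 mL = 11.45 mL total → factor 11.45/1.35 = 8.4815
Step 2: 45 μL brought to 39.3 mL → factor 39300/45 = 873.33
Step 3: 110 μL brought to 650 μL → factor 650/110 = 5.9091
Dilution factor through tube C = 8.4815 × 873.33 × 5.9091 = 43770
[tube C] = 6.00 × 10^5 cells/mL / 43770 = 13.7 cells/mL

13.7 cells/mL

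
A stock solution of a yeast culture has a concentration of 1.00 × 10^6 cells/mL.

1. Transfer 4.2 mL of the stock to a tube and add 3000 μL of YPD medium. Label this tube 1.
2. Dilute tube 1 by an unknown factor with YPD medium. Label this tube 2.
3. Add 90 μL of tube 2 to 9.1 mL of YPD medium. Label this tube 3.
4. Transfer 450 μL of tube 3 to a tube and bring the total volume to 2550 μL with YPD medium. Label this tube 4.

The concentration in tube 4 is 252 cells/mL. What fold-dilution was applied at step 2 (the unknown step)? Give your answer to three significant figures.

Step 1: 4.2 mL + 3000 μL = 7.2 mL total → factor 7.2/4.2 = 1.7143
Step 2: unknown factor x
Step 3: 90 μL + 9.1 mL = 9190 μL total → factor 9190/90 = 102.11
Step 4: 450 μL brought to 2550 μL → factor 2550/450 = 5.6667
Product of known-step factors = 991.94
Overall factor = 1.00 × 10^6 cells/mL / (252 cells/mL) = 3968.3
x = 3968.3 / 991.94 = 4.00

4.00-fold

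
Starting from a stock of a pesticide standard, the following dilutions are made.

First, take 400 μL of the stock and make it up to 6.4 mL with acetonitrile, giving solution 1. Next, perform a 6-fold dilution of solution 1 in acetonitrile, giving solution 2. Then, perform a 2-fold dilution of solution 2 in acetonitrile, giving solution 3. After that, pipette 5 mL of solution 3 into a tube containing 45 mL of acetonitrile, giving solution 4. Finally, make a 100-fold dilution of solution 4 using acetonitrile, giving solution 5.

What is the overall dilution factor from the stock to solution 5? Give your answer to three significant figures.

1.92 × 10^5

Step 1: 400 μL brought to 6.4 mL → factor 6400/400 = 16
Step 2: 6-fold → factor 6
Step 3: 2-fold → factor 2
Step 4: 5 mL + 45 mL = 50 mL total → factor 50/5 = 10
Step 5: 100-fold → factor 100
Overall dilution factor = 16 × 6 × 2 × 10 × 100 = 1.92 × 10^5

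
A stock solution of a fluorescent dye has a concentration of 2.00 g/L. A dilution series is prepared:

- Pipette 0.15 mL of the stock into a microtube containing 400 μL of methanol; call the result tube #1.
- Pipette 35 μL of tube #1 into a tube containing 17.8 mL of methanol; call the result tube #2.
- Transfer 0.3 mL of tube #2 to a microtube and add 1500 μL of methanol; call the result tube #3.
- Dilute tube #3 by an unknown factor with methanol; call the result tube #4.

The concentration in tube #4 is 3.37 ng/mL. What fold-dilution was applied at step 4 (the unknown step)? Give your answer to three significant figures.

52.9-fold

Step 1: 0.15 mL + 400 μL = 0.55 mL total → factor 0.55/0.15 = 3.6667
Step 2: 35 μL + 17.8 mL = 17835 μL total → factor 17835/35 = 509.57
Step 3: 0.3 mL + 1500 μL = 1.8 mL total → factor 1.8/0.3 = 6
Step 4: unknown factor x
Product of known-step factors = 11211
Overall factor = 2.00 g/L / (3.37 ng/mL) = 5.9347 × 10^5
x = 5.9347 × 10^5 / 11211 = 52.9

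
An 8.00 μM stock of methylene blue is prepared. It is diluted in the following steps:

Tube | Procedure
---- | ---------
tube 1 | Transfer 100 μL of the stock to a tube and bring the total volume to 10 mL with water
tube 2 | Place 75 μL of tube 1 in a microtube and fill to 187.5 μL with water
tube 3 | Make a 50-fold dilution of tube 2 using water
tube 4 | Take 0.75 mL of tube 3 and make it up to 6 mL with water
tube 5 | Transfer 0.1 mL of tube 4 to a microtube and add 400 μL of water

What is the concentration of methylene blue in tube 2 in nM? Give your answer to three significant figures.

32.0 nM

Step 1: 100 μL brought to 10 mL → factor 10000/100 = 100
Step 2: 75 μL brought to 187.5 μL → factor 187.5/75 = 2.5
Dilution factor through tube 2 = 100 × 2.5 = 250
[tube 2] = 8.00 μM / 250 = 0.03200 μM = 32.0 nM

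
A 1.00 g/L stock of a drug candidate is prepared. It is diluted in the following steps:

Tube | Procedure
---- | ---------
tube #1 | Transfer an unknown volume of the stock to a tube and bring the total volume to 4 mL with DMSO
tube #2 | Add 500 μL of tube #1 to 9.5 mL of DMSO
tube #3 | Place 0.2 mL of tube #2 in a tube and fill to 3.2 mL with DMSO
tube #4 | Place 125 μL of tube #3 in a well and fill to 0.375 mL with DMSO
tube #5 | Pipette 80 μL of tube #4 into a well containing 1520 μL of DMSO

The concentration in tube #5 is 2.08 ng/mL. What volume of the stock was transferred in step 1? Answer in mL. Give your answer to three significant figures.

Step 1: v brought to 4 mL → factor = 4 mL/v
Step 2: 500 μL + 9.5 mL = 10000 μL total → factor 10000/500 = 20
Step 3: 0.2 mL brought to 3.2 mL → factor 3.2/0.2 = 16
Step 4: 125 μL brought to 0.375 mL → factor 375/125 = 3
Step 5: 80 μL + 1520 μL = 1600 μL total → factor 1600/80 = 20
Product of known-step factors = 19200
Overall factor = 1.00 g/L / (2.08 ng/mL) = 4.8077 × 10^5
Step-1 factor = 4.8077 × 10^5 / 19200 = 25.04
v = 4 mL / 25.04 = 0.160 mL

0.160 mL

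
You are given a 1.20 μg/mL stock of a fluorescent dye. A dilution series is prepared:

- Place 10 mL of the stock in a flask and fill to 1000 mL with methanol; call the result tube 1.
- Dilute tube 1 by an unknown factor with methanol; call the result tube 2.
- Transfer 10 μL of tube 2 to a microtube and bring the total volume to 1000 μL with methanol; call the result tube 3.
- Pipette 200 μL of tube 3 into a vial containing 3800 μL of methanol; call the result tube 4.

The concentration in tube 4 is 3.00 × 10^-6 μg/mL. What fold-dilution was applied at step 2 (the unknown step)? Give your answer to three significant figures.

Step 1: 10 mL brought to 1000 mL → factor 1000/10 = 100
Step 2: unknown factor x
Step 3: 10 μL brought to 1000 μL → factor 1000/10 = 100
Step 4: 200 μL + 3800 μL = 4000 μL total → factor 4000/200 = 20
Product of known-step factors = 2 × 10^5
Overall factor = 1.20 μg/mL / (3.00 × 10^-6 μg/mL) = 4 × 10^5
x = 4 × 10^5 / 2 × 10^5 = 2.00

2.00-fold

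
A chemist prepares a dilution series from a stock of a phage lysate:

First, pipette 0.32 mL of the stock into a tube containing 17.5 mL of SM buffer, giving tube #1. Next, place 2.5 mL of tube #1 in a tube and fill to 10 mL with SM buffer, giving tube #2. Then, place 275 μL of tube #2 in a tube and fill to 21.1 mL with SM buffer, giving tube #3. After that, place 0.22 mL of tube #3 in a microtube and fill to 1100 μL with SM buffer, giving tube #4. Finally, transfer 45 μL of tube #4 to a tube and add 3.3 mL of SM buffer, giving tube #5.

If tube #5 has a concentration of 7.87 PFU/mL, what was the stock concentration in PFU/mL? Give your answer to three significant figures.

Step 1: 0.32 mL + 17.5 mL = 17.82 mL total → factor 17.82/0.32 = 55.688
Step 2: 2.5 mL brought to 10 mL → factor 10/2.5 = 4
Step 3: 275 μL brought to 21.1 mL → factor 21100/275 = 76.727
Step 4: 0.22 mL brought to 1100 μL → factor 1.1/0.22 = 5
Step 5: 45 μL + 3.3 mL = 3345 μL total → factor 3345/45 = 74.333
Overall dilution factor = 55.688 × 4 × 76.727 × 5 × 74.333 = 6.3522 × 10^6
Stock = 7.87 PFU/mL × 6.3522 × 10^6 = 5.00 × 10^7 PFU/mL

5.00 × 10^7 PFU/mL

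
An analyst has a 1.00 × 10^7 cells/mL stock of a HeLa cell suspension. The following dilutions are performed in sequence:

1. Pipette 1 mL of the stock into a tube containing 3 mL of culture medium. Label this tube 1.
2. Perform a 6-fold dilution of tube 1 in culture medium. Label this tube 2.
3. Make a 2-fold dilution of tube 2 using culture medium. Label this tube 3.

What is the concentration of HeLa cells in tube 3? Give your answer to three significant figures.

Step 1: 1 mL + 3 mL = 4 mL total → factor 4/1 = 4
Step 2: 6-fold → factor 6
Step 3: 2-fold → factor 2
Overall dilution factor = 4 × 6 × 2 = 48
Final = 1.00 × 10^7 cells/mL / 48 = 2.08 × 10^5 cells/mL

2.08 × 10^5 cells/mL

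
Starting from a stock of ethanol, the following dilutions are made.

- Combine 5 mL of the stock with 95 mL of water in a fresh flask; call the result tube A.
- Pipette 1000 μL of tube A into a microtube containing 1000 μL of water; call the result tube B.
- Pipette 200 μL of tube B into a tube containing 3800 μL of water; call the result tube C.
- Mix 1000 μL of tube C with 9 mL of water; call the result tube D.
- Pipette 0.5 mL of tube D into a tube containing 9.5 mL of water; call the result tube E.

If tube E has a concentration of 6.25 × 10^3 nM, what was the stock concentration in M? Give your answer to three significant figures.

Step 1: 5 mL + 95 mL = 100 mL total → factor 100/5 = 20
Step 2: 1000 μL + 1000 μL = 2000 μL total → factor 2000/1000 = 2
Step 3: 200 μL + 3800 μL = 4000 μL total → factor 4000/200 = 20
Step 4: 1000 μL + 9 mL = 10000 μL total → factor 10000/1000 = 10
Step 5: 0.5 mL + 9.5 mL = 10 mL total → factor 10/0.5 = 20
Overall dilution factor = 20 × 2 × 20 × 10 × 20 = 1.6 × 10^5
Stock = 6.25 × 10^3 nM × 1.6 × 10^5 = 1.000 × 10^9 nM = 1.00 M

1.00 M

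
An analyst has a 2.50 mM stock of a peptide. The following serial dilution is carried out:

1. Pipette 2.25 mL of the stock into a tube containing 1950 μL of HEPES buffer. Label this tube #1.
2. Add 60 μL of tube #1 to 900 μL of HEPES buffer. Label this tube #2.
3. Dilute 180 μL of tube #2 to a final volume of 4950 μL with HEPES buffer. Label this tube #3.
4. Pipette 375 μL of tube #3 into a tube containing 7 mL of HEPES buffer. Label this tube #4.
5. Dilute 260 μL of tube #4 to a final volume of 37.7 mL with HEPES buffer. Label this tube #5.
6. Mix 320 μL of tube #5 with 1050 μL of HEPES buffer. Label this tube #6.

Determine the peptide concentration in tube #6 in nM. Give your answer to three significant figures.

0.249 nM

Step 1: 2.25 mL + 1950 μL = 4.2 mL total → factor 4.2/2.25 = 1.8667
Step 2: 60 μL + 900 μL = 960 μL total → factor 960/60 = 16
Step 3: 180 μL brought to 4950 μL → factor 4950/180 = 27.5
Step 4: 375 μL + 7 mL = 7375 μL total → factor 7375/375 = 19.667
Step 5: 260 μL brought to 37.7 mL → factor 37700/260 = 145
Step 6: 320 μL + 1050 μL = 1370 μL total → factor 1370/320 = 4.2812
Overall dilution factor = 1.8667 × 16 × 27.5 × 19.667 × 145 × 4.2812 = 1.0027 × 10^7
Final = 2.50 mM / 1.0027 × 10^7 = 2.493 × 10^-7 mM = 0.249 nM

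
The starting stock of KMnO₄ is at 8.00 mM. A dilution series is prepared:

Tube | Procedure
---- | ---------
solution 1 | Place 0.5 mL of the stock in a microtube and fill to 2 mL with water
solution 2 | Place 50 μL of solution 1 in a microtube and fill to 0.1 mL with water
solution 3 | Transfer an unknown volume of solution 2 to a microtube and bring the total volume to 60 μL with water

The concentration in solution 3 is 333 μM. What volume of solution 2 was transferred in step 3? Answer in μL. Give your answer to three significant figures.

Step 1: 0.5 mL brought to 2 mL → factor 2/0.5 = 4
Step 2: 50 μL brought to 0.1 mL → factor 100/50 = 2
Step 3: v brought to 60 μL → factor = 60 μL/v
Product of known-step factors = 8
Overall factor = 8.00 mM / (333 μM) = 24.024
Step-3 factor = 24.024 / 8 = 3.003
v = 60 μL / 3.003 = 20.0 μL

20.0 μL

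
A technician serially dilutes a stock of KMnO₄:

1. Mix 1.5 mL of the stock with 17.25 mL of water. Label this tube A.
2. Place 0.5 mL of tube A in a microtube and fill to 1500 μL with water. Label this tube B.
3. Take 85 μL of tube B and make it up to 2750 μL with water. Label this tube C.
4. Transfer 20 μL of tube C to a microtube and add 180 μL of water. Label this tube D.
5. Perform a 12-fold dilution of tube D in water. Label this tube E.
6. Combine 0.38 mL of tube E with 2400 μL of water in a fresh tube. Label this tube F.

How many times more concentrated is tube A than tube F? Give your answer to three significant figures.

8.52 × 10^4

Step 1: 1.5 mL + 17.25 mL = 18.75 mL total → factor 18.75/1.5 = 12.5
Step 2: 0.5 mL brought to 1500 μL → factor 1.5/0.5 = 3
Step 3: 85 μL brought to 2750 μL → factor 2750/85 = 32.353
Step 4: 20 μL + 180 μL = 200 μL total → factor 200/20 = 10
Step 5: 12-fold → factor 12
Step 6: 0.38 mL + 2400 μL = 2.78 mL total → factor 2.78/0.38 = 7.3158
Dilution factor to tube A = 12.5; to tube F = 1.0651 × 10^6
[tube A]/[tube F] = (factor to tube F)/(factor to tube A) = 1.0651 × 10^6/12.5 = 8.52 × 10^4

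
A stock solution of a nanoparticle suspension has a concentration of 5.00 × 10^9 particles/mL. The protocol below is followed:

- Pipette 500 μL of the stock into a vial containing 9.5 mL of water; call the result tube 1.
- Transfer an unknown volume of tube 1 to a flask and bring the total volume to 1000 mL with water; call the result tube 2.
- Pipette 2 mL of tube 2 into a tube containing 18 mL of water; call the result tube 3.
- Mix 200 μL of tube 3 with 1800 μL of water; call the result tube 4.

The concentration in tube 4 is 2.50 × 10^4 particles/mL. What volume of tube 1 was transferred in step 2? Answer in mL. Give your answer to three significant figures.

10.0 mL

Step 1: 500 μL + 9.5 mL = 10000 μL total → factor 10000/500 = 20
Step 2: v brought to 1000 mL → factor = 1000 mL/v
Step 3: 2 mL + 18 mL = 20 mL total → factor 20/2 = 10
Step 4: 200 μL + 1800 μL = 2000 μL total → factor 2000/200 = 10
Product of known-step factors = 2000
Overall factor = 5.00 × 10^9 particles/mL / (2.50 × 10^4 particles/mL) = 2 × 10^5
Step-2 factor = 2 × 10^5 / 2000 = 100
v = 1000 mL / 100 = 10.0 mL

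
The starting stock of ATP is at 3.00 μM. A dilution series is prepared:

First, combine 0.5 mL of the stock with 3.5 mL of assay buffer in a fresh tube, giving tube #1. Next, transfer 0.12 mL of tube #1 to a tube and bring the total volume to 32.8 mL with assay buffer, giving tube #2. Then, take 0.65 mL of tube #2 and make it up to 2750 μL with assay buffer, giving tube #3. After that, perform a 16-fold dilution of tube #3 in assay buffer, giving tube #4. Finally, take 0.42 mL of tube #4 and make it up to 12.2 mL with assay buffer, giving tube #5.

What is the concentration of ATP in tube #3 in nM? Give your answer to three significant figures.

Step 1: 0.5 mL + 3.5 mL = 4 mL total → factor 4/0.5 = 8
Step 2: 0.12 mL brought to 32.8 mL → factor 32.8/0.12 = 273.33
Step 3: 0.65 mL brought to 2750 μL → factor 2.75/0.65 = 4.2308
Dilution factor through tube #3 = 8 × 273.33 × 4.2308 = 9251.3
[tube #3] = 3.00 μM / 9251.3 = 0.0003243 μM = 0.324 nM

0.324 nM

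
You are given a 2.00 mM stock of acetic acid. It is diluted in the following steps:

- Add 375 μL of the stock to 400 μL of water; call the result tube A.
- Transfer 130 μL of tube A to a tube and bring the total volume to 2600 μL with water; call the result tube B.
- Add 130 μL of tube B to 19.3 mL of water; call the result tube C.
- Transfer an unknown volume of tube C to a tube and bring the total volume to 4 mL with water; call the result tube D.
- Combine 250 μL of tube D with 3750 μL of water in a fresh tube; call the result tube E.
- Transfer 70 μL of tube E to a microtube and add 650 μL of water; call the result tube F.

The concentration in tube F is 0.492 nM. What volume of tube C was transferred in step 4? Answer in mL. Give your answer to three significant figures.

Step 1: 375 μL + 400 μL = 775 μL total → factor 775/375 = 2.0667
Step 2: 130 μL brought to 2600 μL → factor 2600/130 = 20
Step 3: 130 μL + 19.3 mL = 19430 μL total → factor 19430/130 = 149.46
Step 4: v brought to 4 mL → factor = 4 mL/v
Step 5: 250 μL + 3750 μL = 4000 μL total → factor 4000/250 = 16
Step 6: 70 μL + 650 μL = 720 μL total → factor 720/70 = 10.286
Product of known-step factors = 1.0167 × 10^6
Overall factor = 2.00 mM / (0.492 nM) = 4.065 × 10^6
Step-4 factor = 4.065 × 10^6 / 1.0167 × 10^6 = 3.9983
v = 4 mL / 3.9983 = 1.00 mL

1.00 mL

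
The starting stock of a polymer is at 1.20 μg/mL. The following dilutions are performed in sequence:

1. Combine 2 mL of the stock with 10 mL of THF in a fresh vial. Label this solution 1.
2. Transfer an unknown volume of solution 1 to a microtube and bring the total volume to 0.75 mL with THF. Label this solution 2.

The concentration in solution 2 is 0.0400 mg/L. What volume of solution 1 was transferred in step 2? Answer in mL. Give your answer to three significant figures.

0.150 mL

Step 1: 2 mL + 10 mL = 12 mL total → factor 12/2 = 6
Step 2: v brought to 0.75 mL → factor = 0.75 mL/v
Product of known-step factors = 6
Overall factor = 1.20 μg/mL / (0.0400 mg/L) = 30
Step-2 factor = 30 / 6 = 5
v = 0.75 mL / 5 = 0.150 mL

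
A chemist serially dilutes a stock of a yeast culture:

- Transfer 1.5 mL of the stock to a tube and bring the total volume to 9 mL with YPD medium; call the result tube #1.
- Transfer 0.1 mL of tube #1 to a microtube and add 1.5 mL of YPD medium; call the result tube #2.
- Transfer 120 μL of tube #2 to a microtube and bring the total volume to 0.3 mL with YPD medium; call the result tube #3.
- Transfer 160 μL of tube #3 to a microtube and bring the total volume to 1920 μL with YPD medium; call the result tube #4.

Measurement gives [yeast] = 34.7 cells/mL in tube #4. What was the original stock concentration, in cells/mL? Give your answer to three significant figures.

9.99 × 10^4 cells/mL

Step 1: 1.5 mL brought to 9 mL → factor 9/1.5 = 6
Step 2: 0.1 mL + 1.5 mL = 1.6 mL total → factor 1.6/0.1 = 16
Step 3: 120 μL brought to 0.3 mL → factor 300/120 = 2.5
Step 4: 160 μL brought to 1920 μL → factor 1920/160 = 12
Overall dilution factor = 6 × 16 × 2.5 × 12 = 2880
Stock = 34.7 cells/mL × 2880 = 9.99 × 10^4 cells/mL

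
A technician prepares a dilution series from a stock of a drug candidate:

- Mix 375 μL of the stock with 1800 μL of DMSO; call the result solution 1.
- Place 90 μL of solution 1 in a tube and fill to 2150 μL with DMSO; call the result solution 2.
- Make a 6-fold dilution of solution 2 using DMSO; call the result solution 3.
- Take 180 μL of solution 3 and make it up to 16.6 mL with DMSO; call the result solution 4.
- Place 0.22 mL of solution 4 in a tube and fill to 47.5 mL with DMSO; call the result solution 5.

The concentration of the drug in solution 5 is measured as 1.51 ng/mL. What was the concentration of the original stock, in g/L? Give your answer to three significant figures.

25.0 g/L

Step 1: 375 μL + 1800 μL = 2175 μL total → factor 2175/375 = 5.8
Step 2: 90 μL brought to 2150 μL → factor 2150/90 = 23.889
Step 3: 6-fold → factor 6
Step 4: 180 μL brought to 16.6 mL → factor 16600/180 = 92.222
Step 5: 0.22 mL brought to 47.5 mL → factor 47.5/0.22 = 215.91
Overall dilution factor = 5.8 × 23.889 × 6 × 92.222 × 215.91 = 1.6553 × 10^7
Stock = 1.51 ng/mL × 1.6553 × 10^7 = 2.500 × 10^7 ng/mL = 25.0 g/L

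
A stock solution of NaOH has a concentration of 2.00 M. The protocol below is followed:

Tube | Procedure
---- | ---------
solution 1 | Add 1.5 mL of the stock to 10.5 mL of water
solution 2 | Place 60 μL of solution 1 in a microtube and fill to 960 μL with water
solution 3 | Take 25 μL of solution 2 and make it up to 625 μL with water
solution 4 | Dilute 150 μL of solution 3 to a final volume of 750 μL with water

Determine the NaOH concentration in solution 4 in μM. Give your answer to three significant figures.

125 μM

Step 1: 1.5 mL + 10.5 mL = 12 mL total → factor 12/1.5 = 8
Step 2: 60 μL brought to 960 μL → factor 960/60 = 16
Step 3: 25 μL brought to 625 μL → factor 625/25 = 25
Step 4: 150 μL brought to 750 μL → factor 750/150 = 5
Overall dilution factor = 8 × 16 × 25 × 5 = 16000
Final = 2.00 M / 16000 = 0.0001250 M = 125 μM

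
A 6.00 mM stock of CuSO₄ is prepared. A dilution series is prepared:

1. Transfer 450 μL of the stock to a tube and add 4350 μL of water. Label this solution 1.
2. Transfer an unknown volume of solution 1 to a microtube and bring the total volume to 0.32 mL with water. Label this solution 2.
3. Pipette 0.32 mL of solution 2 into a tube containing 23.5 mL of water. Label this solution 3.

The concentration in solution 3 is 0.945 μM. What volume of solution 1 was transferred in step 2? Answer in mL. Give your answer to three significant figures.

0.0400 mL

Step 1: 450 μL + 4350 μL = 4800 μL total → factor 4800/450 = 10.667
Step 2: v brought to 0.32 mL → factor = 0.32 mL/v
Step 3: 0.32 mL + 23.5 mL = 23.82 mL total → factor 23.82/0.32 = 74.438
Product of known-step factors = 794
Overall factor = 6.00 mM / (0.945 μM) = 6349.2
Step-2 factor = 6349.2 / 794 = 7.9965
v = 0.32 mL / 7.9965 = 0.0400 mL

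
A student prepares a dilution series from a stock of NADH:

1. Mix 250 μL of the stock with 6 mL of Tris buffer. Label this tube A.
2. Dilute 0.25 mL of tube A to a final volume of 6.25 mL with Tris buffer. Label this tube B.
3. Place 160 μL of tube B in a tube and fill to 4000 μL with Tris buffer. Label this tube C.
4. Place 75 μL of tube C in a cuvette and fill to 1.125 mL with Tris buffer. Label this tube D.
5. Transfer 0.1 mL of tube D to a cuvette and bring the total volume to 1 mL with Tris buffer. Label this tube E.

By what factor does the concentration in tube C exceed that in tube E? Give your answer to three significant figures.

Step 1: 250 μL + 6 mL = 6250 μL total → factor 6250/250 = 25
Step 2: 0.25 mL brought to 6.25 mL → factor 6.25/0.25 = 25
Step 3: 160 μL brought to 4000 μL → factor 4000/160 = 25
Step 4: 75 μL brought to 1.125 mL → factor 1125/75 = 15
Step 5: 0.1 mL brought to 1 mL → factor 1/0.1 = 10
Dilution factor to tube C = 15625; to tube E = 2.3438 × 10^6
[tube C]/[tube E] = (factor to tube E)/(factor to tube C) = 2.3438 × 10^6/15625 = 150

150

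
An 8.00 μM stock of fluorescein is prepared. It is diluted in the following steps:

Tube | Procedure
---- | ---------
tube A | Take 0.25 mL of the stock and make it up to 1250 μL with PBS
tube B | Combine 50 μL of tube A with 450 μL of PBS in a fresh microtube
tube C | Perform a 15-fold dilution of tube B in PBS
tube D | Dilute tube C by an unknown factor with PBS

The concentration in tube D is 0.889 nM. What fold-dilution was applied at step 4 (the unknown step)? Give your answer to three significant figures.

12.0-fold

Step 1: 0.25 mL brought to 1250 μL → factor 1.25/0.25 = 5
Step 2: 50 μL + 450 μL = 500 μL total → factor 500/50 = 10
Step 3: 15-fold → factor 15
Step 4: unknown factor x
Product of known-step factors = 750
Overall factor = 8.00 μM / (0.889 nM) = 8998.9
x = 8998.9 / 750 = 12.0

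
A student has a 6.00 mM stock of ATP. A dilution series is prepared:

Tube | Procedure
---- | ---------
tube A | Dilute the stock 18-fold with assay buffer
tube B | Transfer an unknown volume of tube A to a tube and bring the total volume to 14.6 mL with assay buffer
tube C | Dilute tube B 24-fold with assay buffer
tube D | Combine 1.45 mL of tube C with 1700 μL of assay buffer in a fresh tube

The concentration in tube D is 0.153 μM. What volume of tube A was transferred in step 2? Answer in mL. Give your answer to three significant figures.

0.349 mL

Step 1: 18-fold → factor 18
Step 2: v brought to 14.6 mL → factor = 14.6 mL/v
Step 3: 24-fold → factor 24
Step 4: 1.45 mL + 1700 μL = 3.15 mL total → factor 3.15/1.45 = 2.1724
Product of known-step factors = 938.48
Overall factor = 6.00 mM / (0.153 μM) = 39216
Step-2 factor = 39216 / 938.48 = 41.786
v = 14.6 mL / 41.786 = 0.349 mL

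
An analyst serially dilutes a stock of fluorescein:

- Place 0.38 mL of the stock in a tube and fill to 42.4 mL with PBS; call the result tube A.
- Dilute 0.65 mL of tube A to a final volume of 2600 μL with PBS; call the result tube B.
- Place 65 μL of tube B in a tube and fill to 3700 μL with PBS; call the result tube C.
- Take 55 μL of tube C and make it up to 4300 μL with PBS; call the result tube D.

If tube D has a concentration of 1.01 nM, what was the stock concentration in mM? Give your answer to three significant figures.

Step 1: 0.38 mL brought to 42.4 mL → factor 42.4/0.38 = 111.58
Step 2: 0.65 mL brought to 2600 μL → factor 2.6/0.65 = 4
Step 3: 65 μL brought to 3700 μL → factor 3700/65 = 56.923
Step 4: 55 μL brought to 4300 μL → factor 4300/55 = 78.182
Overall dilution factor = 111.58 × 4 × 56.923 × 78.182 = 1.9863 × 10^6
Stock = 1.01 nM × 1.9863 × 10^6 = 2.006 × 10^6 nM = 2.01 mM

2.01 mM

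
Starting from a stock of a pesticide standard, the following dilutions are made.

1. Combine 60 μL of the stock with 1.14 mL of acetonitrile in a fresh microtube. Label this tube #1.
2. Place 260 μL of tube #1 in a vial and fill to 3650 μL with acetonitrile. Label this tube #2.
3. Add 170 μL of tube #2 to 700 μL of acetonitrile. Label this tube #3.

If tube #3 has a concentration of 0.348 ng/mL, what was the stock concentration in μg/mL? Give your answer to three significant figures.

Step 1: 60 μL + 1.14 mL = 1200 μL total → factor 1200/60 = 20
Step 2: 260 μL brought to 3650 μL → factor 3650/260 = 14.038
Step 3: 170 μL + 700 μL = 870 μL total → factor 870/170 = 5.1176
Overall dilution factor = 20 × 14.038 × 5.1176 = 1436.9
Stock = 0.348 ng/mL × 1436.9 = 500.0 ng/mL = 0.500 μg/mL

0.500 μg/mL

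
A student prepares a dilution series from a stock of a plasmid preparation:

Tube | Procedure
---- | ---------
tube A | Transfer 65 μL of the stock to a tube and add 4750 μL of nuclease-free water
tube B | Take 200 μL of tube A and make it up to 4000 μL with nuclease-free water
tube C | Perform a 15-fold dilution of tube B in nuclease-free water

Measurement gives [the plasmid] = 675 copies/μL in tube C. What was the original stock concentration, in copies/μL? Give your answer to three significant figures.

1.50 × 10^7 copies/μL

Step 1: 65 μL + 4750 μL = 4815 μL total → factor 4815/65 = 74.077
Step 2: 200 μL brought to 4000 μL → factor 4000/200 = 20
Step 3: 15-fold → factor 15
Overall dilution factor = 74.077 × 20 × 15 = 22223
Stock = 675 copies/μL × 22223 = 1.50 × 10^7 copies/μL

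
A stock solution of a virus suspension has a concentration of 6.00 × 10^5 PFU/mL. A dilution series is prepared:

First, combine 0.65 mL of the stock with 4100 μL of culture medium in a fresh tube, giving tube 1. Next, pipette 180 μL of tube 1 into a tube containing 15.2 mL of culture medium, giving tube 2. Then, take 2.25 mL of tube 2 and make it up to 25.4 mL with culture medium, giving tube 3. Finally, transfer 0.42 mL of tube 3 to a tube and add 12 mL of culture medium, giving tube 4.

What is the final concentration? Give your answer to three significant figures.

Step 1: 0.65 mL + 4100 μL = 4.75 mL total → factor 4.75/0.65 = 7.3077
Step 2: 180 μL + 15.2 mL = 15380 μL total → factor 15380/180 = 85.444
Step 3: 2.25 mL brought to 25.4 mL → factor 25.4/2.25 = 11.289
Step 4: 0.42 mL + 12 mL = 12.42 mL total → factor 12.42/0.42 = 29.571
Overall dilution factor = 7.3077 × 85.444 × 11.289 × 29.571 = 2.0844 × 10^5
Final = 6.00 × 10^5 PFU/mL / 2.0844 × 10^5 = 2.88 PFU/mL

2.88 PFU/mL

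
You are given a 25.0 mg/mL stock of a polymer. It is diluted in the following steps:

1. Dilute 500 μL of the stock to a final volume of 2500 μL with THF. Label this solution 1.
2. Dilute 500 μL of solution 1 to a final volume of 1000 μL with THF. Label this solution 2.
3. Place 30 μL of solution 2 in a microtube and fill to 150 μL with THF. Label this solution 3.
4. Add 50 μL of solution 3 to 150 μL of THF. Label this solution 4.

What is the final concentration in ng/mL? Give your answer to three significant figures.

1.25 × 10^5 ng/mL

Step 1: 500 μL brought to 2500 μL → factor 2500/500 = 5
Step 2: 500 μL brought to 1000 μL → factor 1000/500 = 2
Step 3: 30 μL brought to 150 μL → factor 150/30 = 5
Step 4: 50 μL + 150 μL = 200 μL total → factor 200/50 = 4
Overall dilution factor = 5 × 2 × 5 × 4 = 200
Final = 25.0 mg/mL / 200 = 0.1250 mg/mL = 1.25 × 10^5 ng/mL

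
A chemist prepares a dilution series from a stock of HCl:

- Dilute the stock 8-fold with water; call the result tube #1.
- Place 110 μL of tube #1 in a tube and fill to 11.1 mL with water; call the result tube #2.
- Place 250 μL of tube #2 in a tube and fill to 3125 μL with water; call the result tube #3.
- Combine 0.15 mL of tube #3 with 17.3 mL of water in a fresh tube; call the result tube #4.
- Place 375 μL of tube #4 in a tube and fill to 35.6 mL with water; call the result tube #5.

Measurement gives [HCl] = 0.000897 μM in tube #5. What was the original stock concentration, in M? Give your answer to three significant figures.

Step 1: 8-fold → factor 8
Step 2: 110 μL brought to 11.1 mL → factor 11100/110 = 100.91
Step 3: 250 μL brought to 3125 μL → factor 3125/250 = 12.5
Step 4: 0.15 mL + 17.3 mL = 17.45 mL total → factor 17.45/0.15 = 116.33
Step 5: 375 μL brought to 35.6 mL → factor 35600/375 = 94.933
Overall dilution factor = 8 × 100.91 × 12.5 × 116.33 × 94.933 = 1.1144 × 10^8
Stock = 0.000897 μM × 1.1144 × 10^8 = 9.996 × 10^4 μM = 0.100 M

0.100 M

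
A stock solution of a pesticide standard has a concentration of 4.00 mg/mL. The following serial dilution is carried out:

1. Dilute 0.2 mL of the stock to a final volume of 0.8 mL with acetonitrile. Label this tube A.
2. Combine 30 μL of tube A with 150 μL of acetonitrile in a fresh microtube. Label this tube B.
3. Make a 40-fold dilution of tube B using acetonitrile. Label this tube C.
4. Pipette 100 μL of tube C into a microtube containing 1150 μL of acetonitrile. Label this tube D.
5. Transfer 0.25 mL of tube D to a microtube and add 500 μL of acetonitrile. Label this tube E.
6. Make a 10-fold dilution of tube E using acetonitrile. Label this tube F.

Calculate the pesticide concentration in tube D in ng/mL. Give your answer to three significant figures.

333 ng/mL

Step 1: 0.2 mL brought to 0.8 mL → factor 0.8/0.2 = 4
Step 2: 30 μL + 150 μL = 180 μL total → factor 180/30 = 6
Step 3: 40-fold → factor 40
Step 4: 100 μL + 1150 μL = 1250 μL total → factor 1250/100 = 12.5
Dilution factor through tube D = 4 × 6 × 40 × 12.5 = 12000
[tube D] = 4.00 mg/mL / 12000 = 0.0003333 mg/mL = 333 ng/mL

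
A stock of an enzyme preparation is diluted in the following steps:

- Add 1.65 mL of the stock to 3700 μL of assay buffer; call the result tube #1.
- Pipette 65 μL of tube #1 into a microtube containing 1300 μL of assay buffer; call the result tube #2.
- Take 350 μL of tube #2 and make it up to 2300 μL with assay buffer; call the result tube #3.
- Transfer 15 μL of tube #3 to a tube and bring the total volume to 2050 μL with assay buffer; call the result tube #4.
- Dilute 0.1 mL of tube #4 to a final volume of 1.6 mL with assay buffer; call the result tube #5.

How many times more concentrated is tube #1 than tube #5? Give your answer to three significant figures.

Step 1: 1.65 mL + 3700 μL = 5.35 mL total → factor 5.35/1.65 = 3.2424
Step 2: 65 μL + 1300 μL = 1365 μL total → factor 1365/65 = 21
Step 3: 350 μL brought to 2300 μL → factor 2300/350 = 6.5714
Step 4: 15 μL brought to 2050 μL → factor 2050/15 = 136.67
Step 5: 0.1 mL brought to 1.6 mL → factor 1.6/0.1 = 16
Dilution factor to tube #1 = 3.2424; to tube #5 = 9.7843 × 10^5
[tube #1]/[tube #5] = (factor to tube #5)/(factor to tube #1) = 9.7843 × 10^5/3.2424 = 3.02 × 10^5

3.02 × 10^5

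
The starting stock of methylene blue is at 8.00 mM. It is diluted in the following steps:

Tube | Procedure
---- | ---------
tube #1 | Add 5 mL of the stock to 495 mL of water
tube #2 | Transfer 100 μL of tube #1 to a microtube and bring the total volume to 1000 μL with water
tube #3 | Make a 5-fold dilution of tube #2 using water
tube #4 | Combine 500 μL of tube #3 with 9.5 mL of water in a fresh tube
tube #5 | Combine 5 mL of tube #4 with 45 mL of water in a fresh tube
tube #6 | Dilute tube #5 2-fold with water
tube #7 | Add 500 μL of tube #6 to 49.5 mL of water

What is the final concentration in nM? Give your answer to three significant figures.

Step 1: 5 mL + 495 mL = 500 mL total → factor 500/5 = 100
Step 2: 100 μL brought to 1000 μL → factor 1000/100 = 10
Step 3: 5-fold → factor 5
Step 4: 500 μL + 9.5 mL = 10000 μL total → factor 10000/500 = 20
Step 5: 5 mL + 45 mL = 50 mL total → factor 50/5 = 10
Step 6: 2-fold → factor 2
Step 7: 500 μL + 49.5 mL = 50000 μL total → factor 50000/500 = 100
Overall dilution factor = 100 × 10 × 5 × 20 × 10 × 2 × 100 = 2 × 10^8
Final = 8.00 mM / 2 × 10^8 = 4.000 × 10^-8 mM = 0.0400 nM

0.0400 nM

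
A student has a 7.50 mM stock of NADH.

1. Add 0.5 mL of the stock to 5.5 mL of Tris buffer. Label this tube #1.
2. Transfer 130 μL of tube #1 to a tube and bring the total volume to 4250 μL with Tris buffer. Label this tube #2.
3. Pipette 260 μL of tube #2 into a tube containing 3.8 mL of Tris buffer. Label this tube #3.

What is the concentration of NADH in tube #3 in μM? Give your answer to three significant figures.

1.22 μM

Step 1: 0.5 mL + 5.5 mL = 6 mL total → factor 6/0.5 = 12
Step 2: 130 μL brought to 4250 μL → factor 4250/130 = 32.692
Step 3: 260 μL + 3.8 mL = 4060 μL total → factor 4060/260 = 15.615
Overall dilution factor = 12 × 32.692 × 15.615 = 6126
Final = 7.50 mM / 6126 = 0.001224 mM = 1.22 μM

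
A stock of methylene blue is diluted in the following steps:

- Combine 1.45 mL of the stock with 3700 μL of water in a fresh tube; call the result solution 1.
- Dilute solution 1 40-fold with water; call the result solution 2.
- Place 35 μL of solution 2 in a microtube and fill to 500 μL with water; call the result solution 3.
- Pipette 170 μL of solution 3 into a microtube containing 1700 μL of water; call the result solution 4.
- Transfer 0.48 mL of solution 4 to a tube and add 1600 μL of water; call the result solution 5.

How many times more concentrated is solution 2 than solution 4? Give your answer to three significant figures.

157

Step 1: 1.45 mL + 3700 μL = 5.15 mL total → factor 5.15/1.45 = 3.5517
Step 2: 40-fold → factor 40
Step 3: 35 μL brought to 500 μL → factor 500/35 = 14.286
Step 4: 170 μL + 1700 μL = 1870 μL total → factor 1870/170 = 11
Dilution factor to solution 2 = 142.07; to solution 4 = 22325
[solution 2]/[solution 4] = (factor to solution 4)/(factor to solution 2) = 22325/142.07 = 157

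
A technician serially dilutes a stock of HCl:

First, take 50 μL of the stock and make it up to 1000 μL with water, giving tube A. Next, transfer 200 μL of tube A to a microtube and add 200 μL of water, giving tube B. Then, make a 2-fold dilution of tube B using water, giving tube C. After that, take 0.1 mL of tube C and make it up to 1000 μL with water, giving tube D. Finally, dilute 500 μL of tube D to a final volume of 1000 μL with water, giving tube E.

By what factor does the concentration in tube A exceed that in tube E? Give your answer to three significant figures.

Step 1: 50 μL brought to 1000 μL → factor 1000/50 = 20
Step 2: 200 μL + 200 μL = 400 μL total → factor 400/200 = 2
Step 3: 2-fold → factor 2
Step 4: 0.1 mL brought to 1000 μL → factor 1/0.1 = 10
Step 5: 500 μL brought to 1000 μL → factor 1000/500 = 2
Dilution factor to tube A = 20; to tube E = 1600
[tube A]/[tube E] = (factor to tube E)/(factor to tube A) = 1600/20 = 80.0

80.0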